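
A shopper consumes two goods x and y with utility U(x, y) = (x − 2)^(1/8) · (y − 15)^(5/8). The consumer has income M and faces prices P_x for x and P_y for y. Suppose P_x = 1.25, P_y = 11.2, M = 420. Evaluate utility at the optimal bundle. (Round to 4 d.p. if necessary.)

This is Cobb-Douglas in (x−2, y−15): tangency gives 0.125·P_y·(y−15) = 0.625·P_x·(x−2).
After buying the subsistence bundle (2, 15), a share 1/6 of the remaining income goes to x: x* = 2 + 1/6·(M − 2P_x − 15P_y)/P_x.
Discretionary income = 420 − 2·1.25 − 15·11.2 = 249.5; x* = 2 + 1/6·249.5/1.25 = 35.2667; y* = 15 + 5/6·249.5/11.2 = 33.564.
Utility at the optimum: U(35.2667, 33.564) = 9.6199.

V = 9.6199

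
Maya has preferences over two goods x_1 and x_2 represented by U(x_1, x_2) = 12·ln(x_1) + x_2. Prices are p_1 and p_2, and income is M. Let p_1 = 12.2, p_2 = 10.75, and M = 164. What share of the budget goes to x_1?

Set MRS = p_1/p_2: (12/x_1)/1 = p_1/p_2.
So x_1*(p_1,p_2) = 12·p_2/p_1, independent of income; and x_2* = (M − 12·p_2)/p_2.
At the given prices: x_1* = 12·10.75/12.2 = 10.5738, and x_2* = 3.2558.
Expenditure on x_1: 12.2·10.5738 = 129; share = 0.7866.

share on x_1 = 0.7866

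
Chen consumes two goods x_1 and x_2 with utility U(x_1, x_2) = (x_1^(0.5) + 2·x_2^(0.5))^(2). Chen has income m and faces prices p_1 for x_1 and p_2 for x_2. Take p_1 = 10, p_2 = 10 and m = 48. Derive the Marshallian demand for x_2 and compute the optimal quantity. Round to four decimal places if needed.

From the CES first-order condition, (1/2)·(x_2/x_1)^(0.5) = p_1/p_2.
Hence x_2/x_1 = (2·p_1/p_2)^(1/(0.5)), i.e. raised to the 2 power.
Substitute x_2 = (x_2/x_1)·x_1 into the budget: x_1* = m/(p_1 + p_2·(x_2/x_1)).
Numerically x_2/x_1 = 4, so x_1* = 48/(10 + 10·4) = 0.96 and x_2* = 4·0.96 = 3.84.

x_2* = 3.84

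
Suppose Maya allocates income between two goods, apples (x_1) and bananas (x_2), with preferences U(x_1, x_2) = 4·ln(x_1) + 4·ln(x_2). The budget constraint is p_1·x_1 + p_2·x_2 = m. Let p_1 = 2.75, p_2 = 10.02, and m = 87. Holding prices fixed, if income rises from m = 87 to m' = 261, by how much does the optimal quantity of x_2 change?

Δx_2* = 8.6826

Tangency: MRS = x_2/x_1 = p_1/p_2.
Rearranging, p_2·x_2 = p_1·x_1. Substituting into the budget gives p_1·x_1·(1 + 1) = m.
Demand: x_1*(p_1,p_2,m) = 0.5·m/p_1 and x_2* = 0.5·m/p_2.
At p_1=2.75, p_2=10.02, m=87: x_2* = 0.5·87/10.02 = 4.3413.
At m' = 261: x_2* = 13.024. Change: 13.024 − 4.3413 = 8.6826.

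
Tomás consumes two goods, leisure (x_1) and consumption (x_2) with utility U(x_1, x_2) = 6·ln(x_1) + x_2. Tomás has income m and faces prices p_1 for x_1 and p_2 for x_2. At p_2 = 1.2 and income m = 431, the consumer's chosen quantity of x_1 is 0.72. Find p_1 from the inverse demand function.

Set MRS = p_1/p_2: (6/x_1)/1 = p_1/p_2.
So x_1*(p_1,p_2) = 6·p_2/p_1, independent of income; and x_2* = (m − 6·p_2)/p_2.
Set x_1* = 0.72 in the demand function and solve for p_1: p_1 = 10.

p_1 = 10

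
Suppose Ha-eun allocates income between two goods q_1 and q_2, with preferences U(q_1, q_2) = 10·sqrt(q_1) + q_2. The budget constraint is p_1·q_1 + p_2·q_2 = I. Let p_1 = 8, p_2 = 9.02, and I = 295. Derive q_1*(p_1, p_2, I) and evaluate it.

Solve: √q_1 = 5·p_2/p_1, so q_1*(p_1,p_2) = (5·p_2/p_1)², and q_2* = (I − p_1·q_1*)/p_2.
Plugging in: q_1* = (5·9.02/8)² = 31.7814.

q_1* = 31.7814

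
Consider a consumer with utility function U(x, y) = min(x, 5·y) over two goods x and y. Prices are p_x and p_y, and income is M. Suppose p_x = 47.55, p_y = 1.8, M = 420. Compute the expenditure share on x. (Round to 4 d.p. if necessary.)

share on x = 0.9925

Leontief preferences: the optimum is at the kink where x/5 = y/1, i.e. y = (1/5)·x.
Budget: p_x·x + p_y·(1/5)·x = M, so (5·p_x + p_y)·x = 5·M.
Demand: x*(p_x,p_y,M) = 5·M/(5·p_x + p_y), y* = M/(5·p_x + p_y).
Here 5·47.55 + 1.8 = 239.55, giving x* = 8.7664 and y* = 1.7533.
Expenditure on x: 47.55·8.7664 = 416.8441; share = 0.9925.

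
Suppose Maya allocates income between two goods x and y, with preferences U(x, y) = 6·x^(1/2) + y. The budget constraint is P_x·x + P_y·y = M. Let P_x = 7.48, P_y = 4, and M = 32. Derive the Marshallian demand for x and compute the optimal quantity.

Utility is quasi-linear in y; the FOC for x is 3/√x = P_x/P_y.
Thus x* = (3·P_y/P_x)² — independent of M — with the rest of income spent on y.
Plugging in: x* = (3·4/7.48)² = 2.5737.

x* = 2.5737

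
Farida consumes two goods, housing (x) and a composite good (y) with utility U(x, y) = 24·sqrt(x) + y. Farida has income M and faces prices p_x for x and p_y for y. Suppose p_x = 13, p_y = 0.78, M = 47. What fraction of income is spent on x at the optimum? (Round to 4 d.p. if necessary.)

share on x = 0.1434

MU_x = 12/√x, MU_y = 1. Tangency: 12/√x = p_x/p_y.
Thus x* = (12·p_y/p_x)² — independent of M — with the rest of income spent on y.
Plugging in: x* = (12·0.78/13)² = 0.5184, y* = 51.6164.
Expenditure on x: 13·0.5184 = 6.7392; share = 0.1434.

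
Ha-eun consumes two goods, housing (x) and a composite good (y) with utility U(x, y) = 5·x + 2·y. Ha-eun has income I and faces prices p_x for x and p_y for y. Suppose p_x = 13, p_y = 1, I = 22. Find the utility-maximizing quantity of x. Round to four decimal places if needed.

Linear utility — the consumer picks whichever good has higher MU/price: 5/13 = 0.3846 vs 2/1 = 2.
y gives more utility per dollar, so spend all income on y: y* = I/p_y, x* = 0.
Numerically: x* = 0, y* = 22.

x* = 0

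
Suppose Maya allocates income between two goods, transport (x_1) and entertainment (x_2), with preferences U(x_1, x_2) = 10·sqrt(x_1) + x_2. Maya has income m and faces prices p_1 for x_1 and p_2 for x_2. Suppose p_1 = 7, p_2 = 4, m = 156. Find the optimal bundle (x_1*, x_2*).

x_1* = 8.1633, x_2* = 24.7143

MU_x_1 = 5/√x_1, MU_x_2 = 1. Tangency: 5/√x_1 = p_1/p_2.
Solve: √x_1 = 5·p_2/p_1, so x_1*(p_1,p_2) = (5·p_2/p_1)², and x_2* = (m − p_1·x_1*)/p_2.
Plugging in: x_1* = (5·4/7)² = 8.1633, x_2* = 24.7143.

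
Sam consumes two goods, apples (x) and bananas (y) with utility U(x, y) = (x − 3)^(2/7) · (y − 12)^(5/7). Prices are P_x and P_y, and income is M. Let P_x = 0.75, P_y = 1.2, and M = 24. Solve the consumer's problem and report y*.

This is Cobb-Douglas in (x−3, y−12): tangency gives 2/7·P_y·(y−12) = 5/7·P_x·(x−3).
Substituting into the budget: x* = 3 + 2/7·(M − 3·P_x − 12·P_y)/P_x, and y* = 12 + 5/7·(…)/P_y.
Discretionary income = 24 − 3·0.75 − 12·1.2 = 7.35; y* = 12 + 5/7·7.35/1.2 = 16.375.

y* = 16.375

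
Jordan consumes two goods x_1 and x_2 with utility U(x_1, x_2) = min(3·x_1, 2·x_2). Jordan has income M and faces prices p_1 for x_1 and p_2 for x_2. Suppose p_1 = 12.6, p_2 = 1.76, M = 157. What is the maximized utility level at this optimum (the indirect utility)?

V = 30.9055

With perfect complements, no substitution: consume in ratio x_1:x_2 = 2:3.
Budget: p_1·x_1 + p_2·(3/2)·x_1 = M, so (2·p_1 + 3·p_2)·x_1 = 2·M.
Demand: x_1*(p_1,p_2,M) = 2·M/(2·p_1 + 3·p_2), x_2* = 3·M/(2·p_1 + 3·p_2).
Here 2·12.6 + 3·1.76 = 30.48, giving x_1* = 10.3018 and x_2* = 15.4528.
Utility at the optimum: U(10.3018, 15.4528) = 30.9055.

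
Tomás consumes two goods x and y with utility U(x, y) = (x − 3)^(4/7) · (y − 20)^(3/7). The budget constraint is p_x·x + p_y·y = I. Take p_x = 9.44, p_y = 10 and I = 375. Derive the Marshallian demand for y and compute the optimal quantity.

This is Cobb-Douglas in (x−3, y−20): tangency gives 4/7·p_y·(y−20) = 3/7·p_x·(x−3).
After buying the subsistence bundle (3, 20), a share 4/7 of the remaining income goes to x: x* = 3 + 4/7·(I − 3p_x − 20p_y)/p_x.
Discretionary income = 375 − 3·9.44 − 20·10 = 146.68; y* = 20 + 3/7·146.68/10 = 26.2863.

y* = 26.2863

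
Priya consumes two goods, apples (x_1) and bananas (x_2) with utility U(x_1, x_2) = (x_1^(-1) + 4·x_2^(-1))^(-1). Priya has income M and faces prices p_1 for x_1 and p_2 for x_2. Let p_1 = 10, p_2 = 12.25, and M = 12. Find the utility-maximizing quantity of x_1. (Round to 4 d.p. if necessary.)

MRS = MU_x_1/MU_x_2 = (1/4)·(x_2/x_1)^(2). Set equal to p_1/p_2.
Solve for the ratio: x_2/x_1 = [4·p_1/p_2]^(0.5).
Substitute x_2 = (x_2/x_1)·x_1 into the budget: x_1* = M/(p_1 + p_2·(x_2/x_1)).
Numerically x_2/x_1 = 1.807016, so x_1* = 12/(10 + 12.25·1.807016) = 0.3734.

x_1* = 0.3734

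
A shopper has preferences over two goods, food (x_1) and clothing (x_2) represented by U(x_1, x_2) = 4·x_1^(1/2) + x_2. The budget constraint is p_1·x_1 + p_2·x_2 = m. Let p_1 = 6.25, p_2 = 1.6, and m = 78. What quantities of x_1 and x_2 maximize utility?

x_1* = 0.2621, x_2* = 47.726

MU_x_1 = 2/√x_1, MU_x_2 = 1. Tangency: 2/√x_1 = p_1/p_2.
Solve: √x_1 = 2·p_2/p_1, so x_1*(p_1,p_2) = (2·p_2/p_1)², and x_2* = (m − p_1·x_1*)/p_2.
Plugging in: x_1* = (2·1.6/6.25)² = 0.2621, x_2* = 47.726.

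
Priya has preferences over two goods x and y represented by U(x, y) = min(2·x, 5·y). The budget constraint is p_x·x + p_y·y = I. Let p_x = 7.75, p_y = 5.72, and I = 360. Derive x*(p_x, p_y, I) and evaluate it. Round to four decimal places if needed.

x* = 35.8637

With perfect complements, no substitution: consume in ratio x:y = 5:2.
Budget: p_x·x + p_y·(2/5)·x = I, so (5·p_x + 2·p_y)·x = 5·I.
Demand: x*(p_x,p_y,I) = 5·I/(5·p_x + 2·p_y), y* = 2·I/(5·p_x + 2·p_y).
Here 5·7.75 + 2·5.72 = 50.19, giving x* = 35.8637.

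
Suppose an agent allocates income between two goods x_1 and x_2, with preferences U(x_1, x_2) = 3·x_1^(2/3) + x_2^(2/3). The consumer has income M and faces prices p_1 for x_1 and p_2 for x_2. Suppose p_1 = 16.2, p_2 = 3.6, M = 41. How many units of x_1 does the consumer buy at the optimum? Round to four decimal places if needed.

x_1* = 1.4462

MU_x_1 ∝ 3·x_1^(-1/3), MU_x_2 ∝ x_2^(-1/3), so MRS = 3·(x_2/x_1)^(1/3) = p_1/p_2.
Solve for the ratio: x_2/x_1 = [(1/3)·p_1/p_2]^(3).
With the ratio pinned down, the budget gives x_1* = M/(p_1 + p_2·(x_2/x_1)) and x_2* = (x_2/x_1)·x_1*.
Numerically x_2/x_1 = 3.375, so x_1* = 41/(16.2 + 3.6·3.375) = 1.4462.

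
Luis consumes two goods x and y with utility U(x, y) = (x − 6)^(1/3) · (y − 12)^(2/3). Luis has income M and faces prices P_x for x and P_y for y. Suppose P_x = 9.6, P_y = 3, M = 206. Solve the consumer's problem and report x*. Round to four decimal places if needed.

x* = 9.9028

MRS = (1/2)·(y−12)/(x−6). Tangency with P_x/P_y gives y−12 = 2·(P_x/P_y)·(x−6).
After buying the subsistence bundle (6, 12), a share 1/3 of the remaining income goes to x: x* = 6 + 1/3·(M − 6P_x − 12P_y)/P_x.
Discretionary income = 206 − 6·9.6 − 12·3 = 112.4; x* = 6 + 1/3·112.4/9.6 = 9.9028.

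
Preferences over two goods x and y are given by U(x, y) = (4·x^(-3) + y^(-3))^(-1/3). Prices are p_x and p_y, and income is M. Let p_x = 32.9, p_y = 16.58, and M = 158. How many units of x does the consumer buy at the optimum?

x* = 3.375

MU_x ∝ 4·x^(-4), MU_y ∝ y^(-4), so MRS = 4·(y/x)^(4) = p_x/p_y.
Hence y/x = ((1/4)·p_x/p_y)^(1/(4)), i.e. raised to the 0.25 power.
Substitute y = (y/x)·x into the budget: x* = M/(p_x + p_y·(y/x)).
Numerically y/x = 0.839243, so x* = 158/(32.9 + 16.58·0.839243) = 3.375.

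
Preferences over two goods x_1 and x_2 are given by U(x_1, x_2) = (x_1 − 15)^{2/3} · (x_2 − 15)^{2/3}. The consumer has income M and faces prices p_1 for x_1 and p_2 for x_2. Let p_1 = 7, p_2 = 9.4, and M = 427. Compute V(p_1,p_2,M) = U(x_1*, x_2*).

This is Cobb-Douglas in (x_1−15, x_2−15): tangency gives 2/3·p_2·(x_2−15) = 2/3·p_1·(x_1−15).
After buying the subsistence bundle (15, 15), a share 0.5 of the remaining income goes to x_1: x_1* = 15 + 0.5·(M − 15p_1 − 15p_2)/p_1.
Discretionary income = 427 − 15·7 − 15·9.4 = 181; x_1* = 15 + 0.5·181/7 = 27.9286; x_2* = 15 + 0.5·181/9.4 = 24.6277.
Utility at the optimum: U(27.9286, 24.6277) = 24.9295.

V = 24.9295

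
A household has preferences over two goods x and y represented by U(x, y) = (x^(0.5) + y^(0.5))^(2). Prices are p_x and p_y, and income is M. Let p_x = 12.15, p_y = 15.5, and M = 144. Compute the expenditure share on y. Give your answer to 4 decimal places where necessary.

share on y = 0.4394

From the CES first-order condition, (y/x)^(0.5) = p_x/p_y.
Hence y/x = (p_x/p_y)^(1/(0.5)), i.e. raised to the 2 power.
With the ratio pinned down, the budget gives x* = M/(p_x + p_y·(y/x)) and y* = (y/x)·x*.
Numerically y/x = 0.614454, so x* = 144/(12.15 + 15.5·0.614454) = 6.6439 and y* = 0.614454·6.6439 = 4.0824.
Expenditure on y: 15.5·4.0824 = 63.2767; share = 0.4394.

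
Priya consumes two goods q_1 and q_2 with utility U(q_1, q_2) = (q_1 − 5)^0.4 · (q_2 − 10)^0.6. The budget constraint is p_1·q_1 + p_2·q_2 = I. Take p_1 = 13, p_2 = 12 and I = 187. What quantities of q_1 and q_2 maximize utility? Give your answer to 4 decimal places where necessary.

q_1* = 5.0615, q_2* = 10.1

Let q_1' = q_1−5, q_2' = q_2−10. MRS = (2/3)·q_2'/q_1' = p_1/p_2.
After buying the subsistence bundle (5, 10), a share 0.4 of the remaining income goes to q_1: q_1* = 5 + 0.4·(I − 5p_1 − 10p_2)/p_1.
Discretionary income = 187 − 5·13 − 10·12 = 2; q_1* = 5 + 0.4·2/13 = 5.0615; q_2* = 10 + 0.6·2/12 = 10.1.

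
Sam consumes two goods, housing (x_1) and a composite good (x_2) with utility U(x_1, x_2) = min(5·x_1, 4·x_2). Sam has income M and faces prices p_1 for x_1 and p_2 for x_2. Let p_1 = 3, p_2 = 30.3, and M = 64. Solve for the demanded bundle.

x_1* = 1.5657, x_2* = 1.9572

Leontief preferences: the optimum is at the kink where x_1/4 = x_2/5, i.e. x_2 = (5/4)·x_1.
Budget: p_1·x_1 + p_2·(5/4)·x_1 = M, so (4·p_1 + 5·p_2)·x_1 = 4·M.
Demand: x_1*(p_1,p_2,M) = 4·M/(4·p_1 + 5·p_2), x_2* = 5·M/(4·p_1 + 5·p_2).
Here 4·3 + 5·30.3 = 163.5, giving x_1* = 1.5657 and x_2* = 1.9572.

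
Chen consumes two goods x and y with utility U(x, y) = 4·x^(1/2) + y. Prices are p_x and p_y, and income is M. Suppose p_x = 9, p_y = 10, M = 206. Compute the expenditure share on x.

Set MRS = p_x/p_y: 2·x^(−1/2) = p_x/p_y.
Thus x* = (2·p_y/p_x)² — independent of M — with the rest of income spent on y.
Plugging in: x* = (2·10/9)² = 4.9383, y* = 16.1556.
Expenditure on x: 9·4.9383 = 44.4444; share = 0.2157.

share on x = 0.2157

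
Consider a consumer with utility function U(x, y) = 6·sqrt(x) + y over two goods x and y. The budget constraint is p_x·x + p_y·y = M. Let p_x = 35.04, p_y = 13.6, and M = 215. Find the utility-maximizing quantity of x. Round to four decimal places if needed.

x* = 1.3558

Solve: √x = 3·p_y/p_x, so x*(p_x,p_y) = (3·p_y/p_x)², and y* = (M − p_x·x*)/p_y.
Plugging in: x* = (3·13.6/35.04)² = 1.3558.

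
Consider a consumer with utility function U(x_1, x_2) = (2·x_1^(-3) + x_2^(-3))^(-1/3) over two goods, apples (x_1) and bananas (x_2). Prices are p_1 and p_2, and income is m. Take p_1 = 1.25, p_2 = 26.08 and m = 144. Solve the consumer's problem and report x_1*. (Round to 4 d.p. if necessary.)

From the CES first-order condition, 2·(x_2/x_1)^(4) = p_1/p_2.
Hence x_2/x_1 = ((1/2)·p_1/p_2)^(1/(4)), i.e. raised to the 0.25 power.
With the ratio pinned down, the budget gives x_1* = m/(p_1 + p_2·(x_2/x_1)) and x_2* = (x_2/x_1)·x_1*.
Numerically x_2/x_1 = 0.393453, so x_1* = 144/(1.25 + 26.08·0.393453) = 12.5095.

x_1* = 12.5095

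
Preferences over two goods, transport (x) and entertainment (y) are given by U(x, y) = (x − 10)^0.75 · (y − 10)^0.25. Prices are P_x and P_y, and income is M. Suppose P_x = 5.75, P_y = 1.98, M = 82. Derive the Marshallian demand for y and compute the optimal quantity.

MRS = 3·(y−10)/(x−10). Tangency with P_x/P_y gives y−10 = (1/3)·(P_x/P_y)·(x−10).
After buying the subsistence bundle (10, 10), a share 0.75 of the remaining income goes to x: x* = 10 + 0.75·(M − 10P_x − 10P_y)/P_x.
Discretionary income = 82 − 10·5.75 − 10·1.98 = 4.7; y* = 10 + 0.25·4.7/1.98 = 10.5934.

y* = 10.5934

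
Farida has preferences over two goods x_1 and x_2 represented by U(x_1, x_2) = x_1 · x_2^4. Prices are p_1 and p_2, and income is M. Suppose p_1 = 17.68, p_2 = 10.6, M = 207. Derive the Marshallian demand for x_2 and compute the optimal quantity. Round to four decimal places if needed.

The MRS is (1/4)·x_2/x_1. Set MRS = p_1/p_2.
So p_2·x_2 = 4·p_1·x_1; combined with the budget, a share 0.2 of income goes to x_1.
Demand: x_1*(p_1,p_2,M) = 0.2·M/p_1 and x_2* = 0.8·M/p_2.
At p_1=17.68, p_2=10.6, M=207: x_2* = 0.8·207/10.6 = 15.6226.

x_2* = 15.6226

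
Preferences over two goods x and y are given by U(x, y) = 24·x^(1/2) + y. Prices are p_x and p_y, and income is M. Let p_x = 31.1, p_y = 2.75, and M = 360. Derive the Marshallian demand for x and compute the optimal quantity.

x* = 1.1259

Set MRS = p_x/p_y: 12·x^(−1/2) = p_x/p_y.
Thus x* = (12·p_y/p_x)² — independent of M — with the rest of income spent on y.
Plugging in: x* = (12·2.75/31.1)² = 1.1259.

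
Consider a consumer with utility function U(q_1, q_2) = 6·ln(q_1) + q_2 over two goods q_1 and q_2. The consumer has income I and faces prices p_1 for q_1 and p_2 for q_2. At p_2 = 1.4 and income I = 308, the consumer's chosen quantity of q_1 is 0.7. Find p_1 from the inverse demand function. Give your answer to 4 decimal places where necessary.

p_1 = 12

MU_q_1 = 6/q_1, MU_q_2 = 1. Tangency: 6/q_1 = p_1/p_2.
So q_1*(p_1,p_2) = 6·p_2/p_1, independent of income; and q_2* = (I − 6·p_2)/p_2.
Set q_1* = 0.7 in the demand function and solve for p_1: p_1 = 12.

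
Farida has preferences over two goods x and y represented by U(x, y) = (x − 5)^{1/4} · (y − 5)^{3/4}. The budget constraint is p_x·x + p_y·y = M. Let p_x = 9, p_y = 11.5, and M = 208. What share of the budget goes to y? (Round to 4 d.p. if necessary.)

share on y = 0.6569

This is Cobb-Douglas in (x−5, y−5): tangency gives 0.25·p_y·(y−5) = 0.75·p_x·(x−5).
After buying the subsistence bundle (5, 5), a share 0.25 of the remaining income goes to x: x* = 5 + 0.25·(M − 5p_x − 5p_y)/p_x.
Discretionary income = 208 − 5·9 − 5·11.5 = 105.5; x* = 5 + 0.25·105.5/9 = 7.9306; y* = 5 + 0.75·105.5/11.5 = 11.8804.
Expenditure on y: 11.5·11.8804 = 136.625; share = 0.6569.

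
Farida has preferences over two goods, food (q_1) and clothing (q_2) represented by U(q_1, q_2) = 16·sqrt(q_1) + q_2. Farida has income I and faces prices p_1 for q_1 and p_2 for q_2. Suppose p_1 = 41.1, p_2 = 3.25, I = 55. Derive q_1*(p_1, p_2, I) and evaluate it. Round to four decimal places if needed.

q_1* = 0.4002

Set MRS = p_1/p_2: 8·q_1^(−1/2) = p_1/p_2.
Thus q_1* = (8·p_2/p_1)² — independent of I — with the rest of income spent on q_2.
Plugging in: q_1* = (8·3.25/41.1)² = 0.4002.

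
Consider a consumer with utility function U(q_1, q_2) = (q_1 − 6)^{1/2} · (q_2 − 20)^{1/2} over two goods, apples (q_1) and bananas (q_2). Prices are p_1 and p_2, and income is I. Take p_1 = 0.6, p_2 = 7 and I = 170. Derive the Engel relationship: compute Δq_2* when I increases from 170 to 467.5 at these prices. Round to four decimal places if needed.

Δq_2* = 21.25

Discretionary income = 170 − 6·0.6 − 20·7 = 26.4; q_2* = 20 + 0.5·26.4/7 = 21.8857.
At I' = 467.5: q_2* = 43.1357. Change: 43.1357 − 21.8857 = 21.25.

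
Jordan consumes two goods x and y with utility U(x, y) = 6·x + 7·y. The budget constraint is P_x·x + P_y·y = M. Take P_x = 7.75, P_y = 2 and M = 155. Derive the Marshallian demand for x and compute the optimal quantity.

x* = 0

Perfect substitutes: compare marginal utility per dollar. 6/P_x vs 7/P_y → 0.7742 vs 3.5.
y gives more utility per dollar, so spend all income on y: y* = M/P_y, x* = 0.
Numerically: x* = 0, y* = 77.5.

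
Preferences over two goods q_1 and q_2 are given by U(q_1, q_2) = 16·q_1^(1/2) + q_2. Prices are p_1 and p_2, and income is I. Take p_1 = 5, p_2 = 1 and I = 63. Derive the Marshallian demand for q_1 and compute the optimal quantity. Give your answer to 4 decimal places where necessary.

q_1* = 2.56

Set MRS = p_1/p_2: 8·q_1^(−1/2) = p_1/p_2.
Solve: √q_1 = 8·p_2/p_1, so q_1*(p_1,p_2) = (8·p_2/p_1)², and q_2* = (I − p_1·q_1*)/p_2.
Plugging in: q_1* = (8·1/5)² = 2.56.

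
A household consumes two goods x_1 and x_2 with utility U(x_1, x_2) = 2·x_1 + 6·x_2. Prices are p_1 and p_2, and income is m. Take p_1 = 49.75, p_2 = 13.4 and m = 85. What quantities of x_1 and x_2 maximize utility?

Linear utility — the consumer picks whichever good has higher MU/price: 2/49.75 = 0.0402 vs 6/13.4 = 0.4478.
x_2 gives more utility per dollar, so spend all income on x_2: x_2* = m/p_2, x_1* = 0.
Numerically: x_1* = 0, x_2* = 6.3433.

x_1* = 0, x_2* = 6.3433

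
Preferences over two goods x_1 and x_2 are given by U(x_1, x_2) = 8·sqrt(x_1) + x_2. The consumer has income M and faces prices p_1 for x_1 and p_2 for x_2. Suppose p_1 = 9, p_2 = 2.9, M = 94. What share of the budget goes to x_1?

share on x_1 = 0.1591

MU_x_1 = 4/√x_1, MU_x_2 = 1. Tangency: 4/√x_1 = p_1/p_2.
Solve: √x_1 = 4·p_2/p_1, so x_1*(p_1,p_2) = (4·p_2/p_1)², and x_2* = (M − p_1·x_1*)/p_2.
Plugging in: x_1* = (4·2.9/9)² = 1.6612, x_2* = 27.2582.
Expenditure on x_1: 9·1.6612 = 14.9511; share = 0.1591.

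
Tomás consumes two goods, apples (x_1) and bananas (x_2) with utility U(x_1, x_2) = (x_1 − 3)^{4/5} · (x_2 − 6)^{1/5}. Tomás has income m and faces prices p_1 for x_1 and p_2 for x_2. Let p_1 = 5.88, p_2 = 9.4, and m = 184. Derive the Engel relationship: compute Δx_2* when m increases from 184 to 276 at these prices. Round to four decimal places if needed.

Δx_2* = 1.9574

This is Cobb-Douglas in (x_1−3, x_2−6): tangency gives 0.8·p_2·(x_2−6) = 0.2·p_1·(x_1−3).
Substituting into the budget: x_1* = 3 + 0.8·(m − 3·p_1 − 6·p_2)/p_1, and x_2* = 6 + 0.2·(…)/p_2.
Discretionary income = 184 − 3·5.88 − 6·9.4 = 109.96; x_2* = 6 + 0.2·109.96/9.4 = 8.3396.
At m' = 276: x_2* = 10.297. Change: 10.297 − 8.3396 = 1.9574.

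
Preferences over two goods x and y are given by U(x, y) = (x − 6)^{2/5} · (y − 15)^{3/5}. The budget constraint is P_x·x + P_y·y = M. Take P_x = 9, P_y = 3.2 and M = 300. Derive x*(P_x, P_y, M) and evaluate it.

x* = 14.8

Discretionary income = 300 − 6·9 − 15·3.2 = 198; x* = 6 + 0.4·198/9 = 14.8.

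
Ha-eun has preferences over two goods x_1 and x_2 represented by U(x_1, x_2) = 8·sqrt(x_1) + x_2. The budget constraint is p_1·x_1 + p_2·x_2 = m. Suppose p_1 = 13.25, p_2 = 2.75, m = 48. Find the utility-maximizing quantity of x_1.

x_1* = 0.6892

Set MRS = p_1/p_2: 4·x_1^(−1/2) = p_1/p_2.
Solve: √x_1 = 4·p_2/p_1, so x_1*(p_1,p_2) = (4·p_2/p_1)², and x_2* = (m − p_1·x_1*)/p_2.
Plugging in: x_1* = (4·2.75/13.25)² = 0.6892.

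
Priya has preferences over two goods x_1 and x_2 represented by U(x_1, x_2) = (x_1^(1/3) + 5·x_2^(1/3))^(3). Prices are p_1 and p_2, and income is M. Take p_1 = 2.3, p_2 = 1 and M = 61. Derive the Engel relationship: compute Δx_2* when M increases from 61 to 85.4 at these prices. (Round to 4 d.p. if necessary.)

MU_x_1 ∝ x_1^(-2/3), MU_x_2 ∝ 5·x_2^(-2/3), so MRS = (1/5)·(x_2/x_1)^(2/3) = p_1/p_2.
Hence x_2/x_1 = (5·p_1/p_2)^(1/(2/3)), i.e. raised to the 1.5 power.
With the ratio pinned down, the budget gives x_1* = M/(p_1 + p_2·(x_2/x_1)) and x_2* = (x_2/x_1)·x_1*.
Numerically x_2/x_1 = 38.998397, so x_1* = 61/(2.3 + 1·38.998397) = 1.4771 and x_2* = 38.998397·1.4771 = 57.6028.
At M' = 85.4: x_2* = 80.6439. Change: 80.6439 − 57.6028 = 23.0411.

Δx_2* = 23.0411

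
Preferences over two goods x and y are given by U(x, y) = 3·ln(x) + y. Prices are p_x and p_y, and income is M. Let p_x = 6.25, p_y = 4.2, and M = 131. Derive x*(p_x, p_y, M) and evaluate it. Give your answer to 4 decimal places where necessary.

x* = 2.016

Set MRS = p_x/p_y: (3/x)/1 = p_x/p_y.
So x*(p_x,p_y) = 3·p_y/p_x, independent of income; and y* = (M − 3·p_y)/p_y.
At the given prices: x* = 3·4.2/6.25 = 2.016.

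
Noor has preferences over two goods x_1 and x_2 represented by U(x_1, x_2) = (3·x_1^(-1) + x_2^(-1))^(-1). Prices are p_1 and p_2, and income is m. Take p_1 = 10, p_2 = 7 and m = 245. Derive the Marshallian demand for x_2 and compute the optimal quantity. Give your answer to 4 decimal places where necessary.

MU_x_1 ∝ 3·x_1^(-2), MU_x_2 ∝ x_2^(-2), so MRS = 3·(x_2/x_1)^(2) = p_1/p_2.
Solve for the ratio: x_2/x_1 = [(1/3)·p_1/p_2]^(0.5).
Substitute x_2 = (x_2/x_1)·x_1 into the budget: x_1* = m/(p_1 + p_2·(x_2/x_1)).
Numerically x_2/x_1 = 0.690066, so x_1* = 245/(10 + 7·0.690066) = 16.5201 and x_2* = 0.690066·16.5201 = 11.3999.

x_2* = 11.3999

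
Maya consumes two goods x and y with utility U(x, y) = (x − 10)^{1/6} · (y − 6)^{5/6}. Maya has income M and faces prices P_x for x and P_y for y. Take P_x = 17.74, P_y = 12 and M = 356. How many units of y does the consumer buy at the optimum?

Let x' = x−10, y' = y−6. MRS = (1/5)·y'/x' = P_x/P_y.
After buying the subsistence bundle (10, 6), a share 1/6 of the remaining income goes to x: x* = 10 + 1/6·(M − 10P_x − 6P_y)/P_x.
Discretionary income = 356 − 10·17.74 − 6·12 = 106.6; y* = 6 + 5/6·106.6/12 = 13.4028.

y* = 13.4028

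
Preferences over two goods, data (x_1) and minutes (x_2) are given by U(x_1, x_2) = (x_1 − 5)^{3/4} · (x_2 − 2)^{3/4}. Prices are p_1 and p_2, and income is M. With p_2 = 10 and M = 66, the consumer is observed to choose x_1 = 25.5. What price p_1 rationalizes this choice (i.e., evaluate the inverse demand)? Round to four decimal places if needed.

p_1 = 1

MRS = (x_2−2)/(x_1−5). Tangency with p_1/p_2 gives x_2−2 = (p_1/p_2)·(x_1−5).
After buying the subsistence bundle (5, 2), a share 0.5 of the remaining income goes to x_1: x_1* = 5 + 0.5·(M − 5p_1 − 2p_2)/p_1.
Set x_1* = 25.5 in the demand function and solve for p_1: p_1 = 1.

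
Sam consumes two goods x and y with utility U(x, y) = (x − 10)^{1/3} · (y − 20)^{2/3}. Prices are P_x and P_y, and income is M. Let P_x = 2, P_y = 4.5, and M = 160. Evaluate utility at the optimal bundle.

V = 7.704

After buying the subsistence bundle (10, 20), a share 1/3 of the remaining income goes to x: x* = 10 + 1/3·(M − 10P_x − 20P_y)/P_x.
Discretionary income = 160 − 10·2 − 20·4.5 = 50; x* = 10 + 1/3·50/2 = 18.3333; y* = 20 + 2/3·50/4.5 = 27.4074.
Utility at the optimum: U(18.3333, 27.4074) = 7.704.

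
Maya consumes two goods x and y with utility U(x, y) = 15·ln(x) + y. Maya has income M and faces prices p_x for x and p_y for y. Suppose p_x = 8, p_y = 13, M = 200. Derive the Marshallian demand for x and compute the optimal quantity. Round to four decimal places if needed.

Set MRS = p_x/p_y: (15/x)/1 = p_x/p_y.
So x*(p_x,p_y) = 15·p_y/p_x, independent of income; and y* = (M − 15·p_y)/p_y.
At the given prices: x* = 15·13/8 = 24.375.

x* = 24.375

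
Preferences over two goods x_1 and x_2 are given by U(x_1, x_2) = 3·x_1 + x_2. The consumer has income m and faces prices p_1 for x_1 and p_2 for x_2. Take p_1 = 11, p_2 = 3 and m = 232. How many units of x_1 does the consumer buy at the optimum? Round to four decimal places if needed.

x_2 gives more utility per dollar, so spend all income on x_2: x_2* = m/p_2, x_1* = 0.
Numerically: x_1* = 0, x_2* = 77.3333.

x_1* = 0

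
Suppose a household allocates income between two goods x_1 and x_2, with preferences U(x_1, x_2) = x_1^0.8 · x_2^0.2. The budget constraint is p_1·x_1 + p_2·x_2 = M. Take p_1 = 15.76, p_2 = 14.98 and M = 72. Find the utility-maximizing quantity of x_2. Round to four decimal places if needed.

x_2* = 0.9613

MU_x_1/MU_x_2 = (0.8·x_2)/(0.2·x_1); tangency sets this equal to p_1/p_2.
Rearranging, p_2·x_2 = (1/4)·p_1·x_1. Substituting into the budget gives p_1·x_1·(1 + (1/4)) = M.
Demand: x_1*(p_1,p_2,M) = 0.8·M/p_1 and x_2* = 0.2·M/p_2.
At p_1=15.76, p_2=14.98, M=72: x_2* = 0.2·72/14.98 = 0.9613.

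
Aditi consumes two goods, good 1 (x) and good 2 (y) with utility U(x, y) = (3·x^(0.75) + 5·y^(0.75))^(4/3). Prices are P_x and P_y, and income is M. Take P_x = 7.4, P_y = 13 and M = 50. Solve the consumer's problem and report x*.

x* = 2.7884

MRS = MU_x/MU_y = (3/5)·(y/x)^(0.25). Set equal to P_x/P_y.
Hence y/x = ((5/3)·P_x/P_y)^(1/(0.25)), i.e. raised to the 4 power.
Substitute y = (y/x)·x into the budget: x* = M/(P_x + P_y·(y/x)).
Numerically y/x = 0.810118, so x* = 50/(7.4 + 13·0.810118) = 2.7884.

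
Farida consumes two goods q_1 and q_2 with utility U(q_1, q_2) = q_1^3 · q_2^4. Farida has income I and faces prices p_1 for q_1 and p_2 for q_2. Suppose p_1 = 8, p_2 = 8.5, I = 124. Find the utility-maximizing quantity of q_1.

q_1* = 6.6429

Demand: q_1*(p_1,p_2,I) = 3/7·I/p_1 and q_2* = 4/7·I/p_2.
At p_1=8, p_2=8.5, I=124: q_1* = 3/7·124/8 = 6.6429.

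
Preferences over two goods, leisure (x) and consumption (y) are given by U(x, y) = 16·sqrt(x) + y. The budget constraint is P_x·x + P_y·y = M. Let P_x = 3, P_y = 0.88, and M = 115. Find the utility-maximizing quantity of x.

x* = 5.5068

Solve: √x = 8·P_y/P_x, so x*(P_x,P_y) = (8·P_y/P_x)², and y* = (M − P_x·x*)/P_y.
Plugging in: x* = (8·0.88/3)² = 5.5068.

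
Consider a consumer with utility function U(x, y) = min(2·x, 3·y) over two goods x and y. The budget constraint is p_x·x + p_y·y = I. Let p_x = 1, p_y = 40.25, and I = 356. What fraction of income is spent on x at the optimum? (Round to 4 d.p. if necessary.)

With perfect complements, no substitution: consume in ratio x:y = 3:2.
Budget: p_x·x + p_y·(2/3)·x = I, so (3·p_x + 2·p_y)·x = 3·I.
Demand: x*(p_x,p_y,I) = 3·I/(3·p_x + 2·p_y), y* = 2·I/(3·p_x + 2·p_y).
Here 3·1 + 2·40.25 = 83.5, giving x* = 12.7904 and y* = 8.5269.
Expenditure on x: 1·12.7904 = 12.7904; share = 0.0359.

share on x = 0.0359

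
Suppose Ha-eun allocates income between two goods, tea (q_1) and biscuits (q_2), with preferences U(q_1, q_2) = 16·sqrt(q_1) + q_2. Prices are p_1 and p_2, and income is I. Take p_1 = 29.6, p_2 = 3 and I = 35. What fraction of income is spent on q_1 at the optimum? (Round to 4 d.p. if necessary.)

share on q_1 = 0.556

Set MRS = p_1/p_2: 8·q_1^(−1/2) = p_1/p_2.
Thus q_1* = (8·p_2/p_1)² — independent of I — with the rest of income spent on q_2.
Plugging in: q_1* = (8·3/29.6)² = 0.6574, q_2* = 5.1802.
Expenditure on q_1: 29.6·0.6574 = 19.4595; share = 0.556.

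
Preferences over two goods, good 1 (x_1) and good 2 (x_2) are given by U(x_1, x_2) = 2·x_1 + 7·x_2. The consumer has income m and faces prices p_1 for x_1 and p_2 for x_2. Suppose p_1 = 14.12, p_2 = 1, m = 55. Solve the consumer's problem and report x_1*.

x_1* = 0

Linear utility — the consumer picks whichever good has higher MU/price: 2/14.12 = 0.1416 vs 7/1 = 7.
x_2 gives more utility per dollar, so spend all income on x_2: x_2* = m/p_2, x_1* = 0.
Numerically: x_1* = 0, x_2* = 55.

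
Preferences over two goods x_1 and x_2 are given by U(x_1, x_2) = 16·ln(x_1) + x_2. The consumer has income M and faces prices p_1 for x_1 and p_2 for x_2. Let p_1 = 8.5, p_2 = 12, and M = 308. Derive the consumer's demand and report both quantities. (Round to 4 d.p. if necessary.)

At the given prices: x_1* = 16·12/8.5 = 22.5882, and x_2* = 9.6667.

x_1* = 22.5882, x_2* = 9.6667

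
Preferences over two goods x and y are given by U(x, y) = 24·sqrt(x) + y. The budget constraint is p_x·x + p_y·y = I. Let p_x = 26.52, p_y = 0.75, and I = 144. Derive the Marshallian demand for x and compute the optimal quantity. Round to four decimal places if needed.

Solve: √x = 12·p_y/p_x, so x*(p_x,p_y) = (12·p_y/p_x)², and y* = (I − p_x·x*)/p_y.
Plugging in: x* = (12·0.75/26.52)² = 0.1152.

x* = 0.1152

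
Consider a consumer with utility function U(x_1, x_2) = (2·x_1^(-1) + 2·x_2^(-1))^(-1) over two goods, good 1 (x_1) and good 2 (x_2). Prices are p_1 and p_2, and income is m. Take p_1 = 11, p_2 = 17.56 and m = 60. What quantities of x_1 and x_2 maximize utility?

Numerically x_2/x_1 = 0.791469, so x_1* = 60/(11 + 17.56·0.791469) = 2.4098 and x_2* = 0.791469·2.4098 = 1.9073.

x_1* = 2.4098, x_2* = 1.9073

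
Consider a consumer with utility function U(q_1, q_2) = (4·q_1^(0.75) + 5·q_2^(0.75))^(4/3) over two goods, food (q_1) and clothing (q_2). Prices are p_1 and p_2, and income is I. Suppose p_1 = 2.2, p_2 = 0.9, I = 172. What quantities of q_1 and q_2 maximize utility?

MRS = MU_q_1/MU_q_2 = (4/5)·(q_2/q_1)^(0.25). Set equal to p_1/p_2.
Hence q_2/q_1 = ((5/4)·p_1/p_2)^(1/(0.25)), i.e. raised to the 4 power.
With the ratio pinned down, the budget gives q_1* = I/(p_1 + p_2·(q_2/q_1)) and q_2* = (q_2/q_1)·q_1*.
Numerically q_2/q_1 = 87.168734, so q_1* = 172/(2.2 + 0.9·87.168734) = 2.1326 and q_2* = 87.168734·2.1326 = 185.898.

q_1* = 2.1326, q_2* = 185.898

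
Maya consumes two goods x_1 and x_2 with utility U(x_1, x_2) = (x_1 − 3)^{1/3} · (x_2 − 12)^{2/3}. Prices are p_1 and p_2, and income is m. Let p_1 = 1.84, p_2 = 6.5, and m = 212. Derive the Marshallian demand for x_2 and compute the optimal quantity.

Let x_1' = x_1−3, x_2' = x_2−12. MRS = (1/2)·x_2'/x_1' = p_1/p_2.
Substituting into the budget: x_1* = 3 + 1/3·(m − 3·p_1 − 12·p_2)/p_1, and x_2* = 12 + 2/3·(…)/p_2.
Discretionary income = 212 − 3·1.84 − 12·6.5 = 128.48; x_2* = 12 + 2/3·128.48/6.5 = 25.1774.

x_2* = 25.1774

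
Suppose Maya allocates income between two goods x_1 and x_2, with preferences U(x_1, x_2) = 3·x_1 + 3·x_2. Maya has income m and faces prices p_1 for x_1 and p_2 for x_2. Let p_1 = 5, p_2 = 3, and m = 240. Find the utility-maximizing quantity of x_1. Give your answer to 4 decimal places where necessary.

Perfect substitutes: compare marginal utility per dollar. 3/p_1 vs 3/p_2 → 0.6 vs 1.
x_2 gives more utility per dollar, so spend all income on x_2: x_2* = m/p_2, x_1* = 0.
Numerically: x_1* = 0, x_2* = 80.

x_1* = 0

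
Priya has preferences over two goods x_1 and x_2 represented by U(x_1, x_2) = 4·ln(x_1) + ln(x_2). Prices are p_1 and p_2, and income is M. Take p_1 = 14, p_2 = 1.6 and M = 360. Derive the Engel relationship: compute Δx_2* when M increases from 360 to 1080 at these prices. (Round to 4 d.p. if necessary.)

At p_1=14, p_2=1.6, M=360: x_2* = 0.2·360/1.6 = 45.
At M' = 1080: x_2* = 135. Change: 135 − 45 = 90.

Δx_2* = 90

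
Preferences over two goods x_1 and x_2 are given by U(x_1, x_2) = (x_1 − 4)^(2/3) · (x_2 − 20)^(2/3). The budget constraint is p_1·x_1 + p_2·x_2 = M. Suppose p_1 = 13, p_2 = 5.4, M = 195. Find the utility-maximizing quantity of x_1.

x_1* = 5.3462

This is Cobb-Douglas in (x_1−4, x_2−20): tangency gives 2/3·p_2·(x_2−20) = 2/3·p_1·(x_1−4).
Substituting into the budget: x_1* = 4 + 0.5·(M − 4·p_1 − 20·p_2)/p_1, and x_2* = 20 + 0.5·(…)/p_2.
Discretionary income = 195 − 4·13 − 20·5.4 = 35; x_1* = 4 + 0.5·35/13 = 5.3462.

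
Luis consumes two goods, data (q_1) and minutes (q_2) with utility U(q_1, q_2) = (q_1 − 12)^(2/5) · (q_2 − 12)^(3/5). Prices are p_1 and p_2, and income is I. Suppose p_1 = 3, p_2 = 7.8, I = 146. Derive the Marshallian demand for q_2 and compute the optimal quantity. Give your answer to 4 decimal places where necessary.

q_2* = 13.2615

Let q_1' = q_1−12, q_2' = q_2−12. MRS = (2/3)·q_2'/q_1' = p_1/p_2.
Substituting into the budget: q_1* = 12 + 0.4·(I − 12·p_1 − 12·p_2)/p_1, and q_2* = 12 + 0.6·(…)/p_2.
Discretionary income = 146 − 12·3 − 12·7.8 = 16.4; q_2* = 12 + 0.6·16.4/7.8 = 13.2615.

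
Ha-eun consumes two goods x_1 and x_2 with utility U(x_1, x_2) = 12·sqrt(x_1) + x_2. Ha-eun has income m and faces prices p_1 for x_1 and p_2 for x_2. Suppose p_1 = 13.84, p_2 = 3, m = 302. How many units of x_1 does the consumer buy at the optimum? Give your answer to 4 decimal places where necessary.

Set MRS = p_1/p_2: 6·x_1^(−1/2) = p_1/p_2.
Solve: √x_1 = 6·p_2/p_1, so x_1*(p_1,p_2) = (6·p_2/p_1)², and x_2* = (m − p_1·x_1*)/p_2.
Plugging in: x_1* = (6·3/13.84)² = 1.6915.

x_1* = 1.6915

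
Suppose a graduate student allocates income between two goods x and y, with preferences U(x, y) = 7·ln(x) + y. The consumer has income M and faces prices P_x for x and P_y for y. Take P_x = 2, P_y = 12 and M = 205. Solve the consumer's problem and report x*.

MU_x = 7/x, MU_y = 1. Tangency: 7/x = P_x/P_y.
So x*(P_x,P_y) = 7·P_y/P_x, independent of income; and y* = (M − 7·P_y)/P_y.
At the given prices: x* = 7·12/2 = 42.

x* = 42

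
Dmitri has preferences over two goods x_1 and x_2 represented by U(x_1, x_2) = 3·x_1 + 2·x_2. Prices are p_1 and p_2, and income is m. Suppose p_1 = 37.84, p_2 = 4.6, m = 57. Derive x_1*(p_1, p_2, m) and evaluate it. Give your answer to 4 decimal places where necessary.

Linear utility — the consumer picks whichever good has higher MU/price: 3/37.84 = 0.0793 vs 2/4.6 = 0.4348.
x_2 gives more utility per dollar, so spend all income on x_2: x_2* = m/p_2, x_1* = 0.
Numerically: x_1* = 0, x_2* = 12.3913.

x_1* = 0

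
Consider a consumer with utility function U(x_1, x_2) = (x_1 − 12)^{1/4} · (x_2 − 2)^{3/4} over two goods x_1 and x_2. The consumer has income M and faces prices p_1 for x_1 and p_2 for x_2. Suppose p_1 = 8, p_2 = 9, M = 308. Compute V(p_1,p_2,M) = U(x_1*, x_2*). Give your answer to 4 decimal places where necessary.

V = 12.6511

MRS = (1/3)·(x_2−2)/(x_1−12). Tangency with p_1/p_2 gives x_2−2 = 3·(p_1/p_2)·(x_1−12).
Substituting into the budget: x_1* = 12 + 0.25·(M − 12·p_1 − 2·p_2)/p_1, and x_2* = 2 + 0.75·(…)/p_2.
Discretionary income = 308 − 12·8 − 2·9 = 194; x_1* = 12 + 0.25·194/8 = 18.0625; x_2* = 2 + 0.75·194/9 = 18.1667.
Utility at the optimum: U(18.0625, 18.1667) = 12.6511.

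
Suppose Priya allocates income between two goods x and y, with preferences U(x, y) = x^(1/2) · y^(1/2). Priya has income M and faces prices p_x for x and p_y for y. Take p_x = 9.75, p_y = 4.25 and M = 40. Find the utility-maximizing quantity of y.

y* = 4.7059

Demand: x*(p_x,p_y,M) = 0.5·M/p_x and y* = 0.5·M/p_y.
At p_x=9.75, p_y=4.25, M=40: y* = 0.5·40/4.25 = 4.7059.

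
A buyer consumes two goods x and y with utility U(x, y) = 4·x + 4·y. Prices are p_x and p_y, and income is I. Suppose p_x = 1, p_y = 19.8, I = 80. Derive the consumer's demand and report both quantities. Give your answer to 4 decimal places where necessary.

x* = 80, y* = 0

Linear utility — the consumer picks whichever good has higher MU/price: 4/1 = 4 vs 4/19.8 = 0.202.
x gives more utility per dollar, so spend all income on x: x* = I/p_x, y* = 0.
Numerically: x* = 80, y* = 0.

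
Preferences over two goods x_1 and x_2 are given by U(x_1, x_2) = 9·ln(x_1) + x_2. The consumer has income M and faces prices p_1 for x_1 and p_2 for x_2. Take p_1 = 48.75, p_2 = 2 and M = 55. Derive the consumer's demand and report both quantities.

So x_1*(p_1,p_2) = 9·p_2/p_1, independent of income; and x_2* = (M − 9·p_2)/p_2.
At the given prices: x_1* = 9·2/48.75 = 0.3692, and x_2* = 18.5.

x_1* = 0.3692, x_2* = 18.5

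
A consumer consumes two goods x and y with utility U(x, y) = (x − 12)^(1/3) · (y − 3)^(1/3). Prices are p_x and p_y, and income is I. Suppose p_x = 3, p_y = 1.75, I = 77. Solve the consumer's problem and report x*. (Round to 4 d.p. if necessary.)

x* = 17.9583

MRS = (y−3)/(x−12). Tangency with p_x/p_y gives y−3 = (p_x/p_y)·(x−12).
After buying the subsistence bundle (12, 3), a share 0.5 of the remaining income goes to x: x* = 12 + 0.5·(I − 12p_x − 3p_y)/p_x.
Discretionary income = 77 − 12·3 − 3·1.75 = 35.75; x* = 12 + 0.5·35.75/3 = 17.9583.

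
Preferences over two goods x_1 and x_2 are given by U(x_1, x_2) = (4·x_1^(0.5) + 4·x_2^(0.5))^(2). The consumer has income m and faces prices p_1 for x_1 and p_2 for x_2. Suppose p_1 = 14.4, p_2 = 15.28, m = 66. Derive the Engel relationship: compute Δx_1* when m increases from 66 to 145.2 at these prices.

Δx_1* = 2.8315

MU_x_1 ∝ 4·x_1^(-0.5), MU_x_2 ∝ 4·x_2^(-0.5), so MRS = (x_2/x_1)^(0.5) = p_1/p_2.
Hence x_2/x_1 = (p_1/p_2)^(1/(0.5)), i.e. raised to the 2 power.
Substitute x_2 = (x_2/x_1)·x_1 into the budget: x_1* = m/(p_1 + p_2·(x_2/x_1)).
Numerically x_2/x_1 = 0.888134, so x_1* = 66/(14.4 + 15.28·0.888134) = 2.3596.
At m' = 145.2: x_1* = 5.1912. Change: 5.1912 − 2.3596 = 2.8315.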